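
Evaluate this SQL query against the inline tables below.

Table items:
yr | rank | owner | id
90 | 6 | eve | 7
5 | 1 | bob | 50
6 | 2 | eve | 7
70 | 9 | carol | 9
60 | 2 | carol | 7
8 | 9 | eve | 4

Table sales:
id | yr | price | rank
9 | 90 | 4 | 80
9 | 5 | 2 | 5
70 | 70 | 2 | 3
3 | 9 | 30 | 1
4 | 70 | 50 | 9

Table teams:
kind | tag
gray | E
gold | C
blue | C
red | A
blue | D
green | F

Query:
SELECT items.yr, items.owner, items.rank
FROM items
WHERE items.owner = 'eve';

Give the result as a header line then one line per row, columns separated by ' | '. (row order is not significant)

After WHERE (3 rows):
items.yr | items.rank | items.owner | items.id
90 | 6 | eve | 7
6 | 2 | eve | 7
8 | 9 | eve | 4
After SELECT (3 rows):
items.yr | items.owner | items.rank
90 | eve | 6
6 | eve | 2
8 | eve | 9

== RESULT ==
items.yr | items.owner | items.rank
90 | eve | 6
6 | eve | 2
8 | eve | 9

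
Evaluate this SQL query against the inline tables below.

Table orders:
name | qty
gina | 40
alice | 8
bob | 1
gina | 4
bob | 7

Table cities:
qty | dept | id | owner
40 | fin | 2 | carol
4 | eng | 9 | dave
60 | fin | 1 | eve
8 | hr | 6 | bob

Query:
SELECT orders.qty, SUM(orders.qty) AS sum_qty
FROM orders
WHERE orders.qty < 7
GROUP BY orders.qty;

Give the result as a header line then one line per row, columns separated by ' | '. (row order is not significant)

After WHERE (2 rows):
orders.name | orders.qty
bob | 1
gina | 4
After GROUP BY (2 rows):
orders.qty | sum_qty
1 | 1
4 | 4

== RESULT ==
orders.qty | sum_qty
1 | 1
4 | 4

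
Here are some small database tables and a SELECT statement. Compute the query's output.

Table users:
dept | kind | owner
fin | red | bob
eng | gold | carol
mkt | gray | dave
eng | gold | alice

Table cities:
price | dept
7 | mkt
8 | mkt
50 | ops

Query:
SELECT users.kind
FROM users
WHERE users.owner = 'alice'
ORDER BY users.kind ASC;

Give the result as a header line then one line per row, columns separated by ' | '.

== RESULT ==
users.kind
gold

Derivation:
After WHERE (1 rows):
users.dept | users.kind | users.owner
eng | gold | alice
After SELECT (1 rows):
users.kind
gold
After ORDER BY (1 rows):
users.kind
gold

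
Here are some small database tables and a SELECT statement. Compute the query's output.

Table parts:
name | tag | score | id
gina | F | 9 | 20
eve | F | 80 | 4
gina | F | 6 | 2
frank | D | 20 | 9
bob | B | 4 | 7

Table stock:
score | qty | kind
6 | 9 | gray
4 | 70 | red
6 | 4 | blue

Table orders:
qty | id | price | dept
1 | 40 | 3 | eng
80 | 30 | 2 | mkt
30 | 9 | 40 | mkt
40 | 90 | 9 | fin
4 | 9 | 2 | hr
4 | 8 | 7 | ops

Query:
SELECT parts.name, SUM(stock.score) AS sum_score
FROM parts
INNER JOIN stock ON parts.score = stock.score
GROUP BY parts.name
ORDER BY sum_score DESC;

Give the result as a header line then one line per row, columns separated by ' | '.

After JOIN stock (3 rows):
parts.name | parts.tag | parts.score | parts.id | stock.score | stock.qty | stock.kind
gina | F | 6 | 2 | 6 | 9 | gray
gina | F | 6 | 2 | 6 | 4 | blue
bob | B | 4 | 7 | 4 | 70 | red
After GROUP BY (2 rows):
parts.name | sum_score
gina | 12
bob | 4
After ORDER BY (2 rows):
parts.name | sum_score
gina | 12
bob | 4

== RESULT ==
parts.name | sum_score
gina | 12
bob | 4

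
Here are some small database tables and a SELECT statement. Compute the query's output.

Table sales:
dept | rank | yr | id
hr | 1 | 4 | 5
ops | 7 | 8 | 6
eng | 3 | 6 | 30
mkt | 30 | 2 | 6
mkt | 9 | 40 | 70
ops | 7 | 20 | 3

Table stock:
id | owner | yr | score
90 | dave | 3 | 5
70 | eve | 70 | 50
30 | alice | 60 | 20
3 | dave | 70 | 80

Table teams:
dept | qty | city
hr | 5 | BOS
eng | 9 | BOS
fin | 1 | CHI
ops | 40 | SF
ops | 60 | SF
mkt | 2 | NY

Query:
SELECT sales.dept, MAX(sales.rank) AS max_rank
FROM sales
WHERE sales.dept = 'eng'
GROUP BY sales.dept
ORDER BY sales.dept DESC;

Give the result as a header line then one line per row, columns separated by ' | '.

== RESULT ==
sales.dept | max_rank
eng | 3

Derivation:
After WHERE (1 rows):
sales.dept | sales.rank | sales.yr | sales.id
eng | 3 | 6 | 30
After GROUP BY (1 rows):
sales.dept | max_rank
eng | 3
After ORDER BY (1 rows):
sales.dept | max_rank
eng | 3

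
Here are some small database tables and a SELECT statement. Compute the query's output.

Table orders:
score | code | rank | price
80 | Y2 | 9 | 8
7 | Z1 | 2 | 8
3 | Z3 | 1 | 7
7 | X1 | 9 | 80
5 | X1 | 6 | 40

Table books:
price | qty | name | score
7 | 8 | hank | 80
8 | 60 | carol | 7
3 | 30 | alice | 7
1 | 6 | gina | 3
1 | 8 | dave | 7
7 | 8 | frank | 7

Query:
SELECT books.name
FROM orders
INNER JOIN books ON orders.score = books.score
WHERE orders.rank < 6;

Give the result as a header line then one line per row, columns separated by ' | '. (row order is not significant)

After JOIN books (10 rows):
orders.score | orders.code | orders.rank | orders.price | books.price | books.qty | books.name | books.score
80 | Y2 | 9 | 8 | 7 | 8 | hank | 80
7 | Z1 | 2 | 8 | 8 | 60 | carol | 7
7 | Z1 | 2 | 8 | 3 | 30 | alice | 7
7 | Z1 | 2 | 8 | 1 | 8 | dave | 7
7 | Z1 | 2 | 8 | 7 | 8 | frank | 7
3 | Z3 | 1 | 7 | 1 | 6 | gina | 3
7 | X1 | 9 | 80 | 8 | 60 | carol | 7
7 | X1 | 9 | 80 | 3 | 30 | alice | 7
7 | X1 | 9 | 80 | 1 | 8 | dave | 7
7 | X1 | 9 | 80 | 7 | 8 | frank | 7
After WHERE (5 rows):
orders.score | orders.code | orders.rank | orders.price | books.price | books.qty | books.name | books.score
7 | Z1 | 2 | 8 | 8 | 60 | carol | 7
7 | Z1 | 2 | 8 | 3 | 30 | alice | 7
7 | Z1 | 2 | 8 | 1 | 8 | dave | 7
7 | Z1 | 2 | 8 | 7 | 8 | frank | 7
3 | Z3 | 1 | 7 | 1 | 6 | gina | 3
After SELECT (5 rows):
books.name
carol
alice
dave
frank
gina

== RESULT ==
books.name
carol
alice
dave
frank
gina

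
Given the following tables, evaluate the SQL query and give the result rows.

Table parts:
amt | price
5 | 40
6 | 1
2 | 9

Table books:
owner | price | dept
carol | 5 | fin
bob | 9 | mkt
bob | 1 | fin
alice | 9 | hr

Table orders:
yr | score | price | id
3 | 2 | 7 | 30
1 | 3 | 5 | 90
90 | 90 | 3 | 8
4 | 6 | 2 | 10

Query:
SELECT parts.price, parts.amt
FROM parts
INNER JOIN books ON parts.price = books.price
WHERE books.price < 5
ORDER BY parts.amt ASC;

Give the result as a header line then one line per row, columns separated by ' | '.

After JOIN books (3 rows):
parts.amt | parts.price | books.owner | books.price | books.dept
6 | 1 | bob | 1 | fin
2 | 9 | bob | 9 | mkt
2 | 9 | alice | 9 | hr
After WHERE (1 rows):
parts.amt | parts.price | books.owner | books.price | books.dept
6 | 1 | bob | 1 | fin
After SELECT (1 rows):
parts.price | parts.amt
1 | 6
After ORDER BY (1 rows):
parts.price | parts.amt
1 | 6

== RESULT ==
parts.price | parts.amt
1 | 6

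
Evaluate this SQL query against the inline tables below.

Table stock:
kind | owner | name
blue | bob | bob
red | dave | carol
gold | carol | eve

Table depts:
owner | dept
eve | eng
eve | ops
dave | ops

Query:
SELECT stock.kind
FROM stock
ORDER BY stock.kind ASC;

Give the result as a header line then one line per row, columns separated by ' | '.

== RESULT ==
stock.kind
blue
gold
red

Derivation:
After SELECT (3 rows):
stock.kind
blue
red
gold
After ORDER BY (3 rows):
stock.kind
blue
gold
red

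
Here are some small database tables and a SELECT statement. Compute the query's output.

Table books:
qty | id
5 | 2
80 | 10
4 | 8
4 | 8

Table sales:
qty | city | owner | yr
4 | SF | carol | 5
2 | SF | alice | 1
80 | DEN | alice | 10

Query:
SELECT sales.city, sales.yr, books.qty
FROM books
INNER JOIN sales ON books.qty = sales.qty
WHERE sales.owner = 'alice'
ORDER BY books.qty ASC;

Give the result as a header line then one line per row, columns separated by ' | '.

== RESULT ==
sales.city | sales.yr | books.qty
DEN | 10 | 80

Derivation:
After JOIN sales (3 rows):
books.qty | books.id | sales.qty | sales.city | sales.owner | sales.yr
80 | 10 | 80 | DEN | alice | 10
4 | 8 | 4 | SF | carol | 5
4 | 8 | 4 | SF | carol | 5
After WHERE (1 rows):
books.qty | books.id | sales.qty | sales.city | sales.owner | sales.yr
80 | 10 | 80 | DEN | alice | 10
After SELECT (1 rows):
sales.city | sales.yr | books.qty
DEN | 10 | 80
After ORDER BY (1 rows):
sales.city | sales.yr | books.qty
DEN | 10 | 80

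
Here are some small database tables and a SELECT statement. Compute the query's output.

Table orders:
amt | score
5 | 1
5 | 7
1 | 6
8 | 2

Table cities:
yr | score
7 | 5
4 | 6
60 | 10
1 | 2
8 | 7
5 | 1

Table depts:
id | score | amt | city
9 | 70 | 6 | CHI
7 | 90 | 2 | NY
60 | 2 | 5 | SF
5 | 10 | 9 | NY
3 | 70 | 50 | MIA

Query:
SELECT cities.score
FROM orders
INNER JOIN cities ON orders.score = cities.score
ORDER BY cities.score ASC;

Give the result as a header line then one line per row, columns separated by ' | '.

After JOIN cities (4 rows):
orders.amt | orders.score | cities.yr | cities.score
5 | 1 | 5 | 1
5 | 7 | 8 | 7
1 | 6 | 4 | 6
8 | 2 | 1 | 2
After SELECT (4 rows):
cities.score
1
7
6
2
After ORDER BY (4 rows):
cities.score
1
2
6
7

== RESULT ==
cities.score
1
2
6
7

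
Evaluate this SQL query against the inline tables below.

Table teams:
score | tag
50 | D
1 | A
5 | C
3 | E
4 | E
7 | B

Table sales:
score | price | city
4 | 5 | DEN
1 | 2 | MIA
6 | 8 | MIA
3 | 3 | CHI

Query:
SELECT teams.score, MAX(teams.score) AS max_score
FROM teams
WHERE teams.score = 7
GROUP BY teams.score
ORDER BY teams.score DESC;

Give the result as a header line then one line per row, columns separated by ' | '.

== RESULT ==
teams.score | max_score
7 | 7

Derivation:
After WHERE (1 rows):
teams.score | teams.tag
7 | B
After GROUP BY (1 rows):
teams.score | max_score
7 | 7
After ORDER BY (1 rows):
teams.score | max_score
7 | 7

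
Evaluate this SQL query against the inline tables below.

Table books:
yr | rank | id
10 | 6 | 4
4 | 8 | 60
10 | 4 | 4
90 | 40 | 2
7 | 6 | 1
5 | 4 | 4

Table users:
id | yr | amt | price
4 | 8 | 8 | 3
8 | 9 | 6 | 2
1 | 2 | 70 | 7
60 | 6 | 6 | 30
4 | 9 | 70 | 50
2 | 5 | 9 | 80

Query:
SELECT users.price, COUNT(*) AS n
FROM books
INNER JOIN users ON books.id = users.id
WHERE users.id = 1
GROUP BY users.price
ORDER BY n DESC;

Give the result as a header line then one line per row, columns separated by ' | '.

After JOIN users (9 rows):
books.yr | books.rank | books.id | users.id | users.yr | users.amt | users.price
10 | 6 | 4 | 4 | 8 | 8 | 3
10 | 6 | 4 | 4 | 9 | 70 | 50
4 | 8 | 60 | 60 | 6 | 6 | 30
10 | 4 | 4 | 4 | 8 | 8 | 3
10 | 4 | 4 | 4 | 9 | 70 | 50
90 | 40 | 2 | 2 | 5 | 9 | 80
7 | 6 | 1 | 1 | 2 | 70 | 7
5 | 4 | 4 | 4 | 8 | 8 | 3
5 | 4 | 4 | 4 | 9 | 70 | 50
After WHERE (1 rows):
books.yr | books.rank | books.id | users.id | users.yr | users.amt | users.price
7 | 6 | 1 | 1 | 2 | 70 | 7
After GROUP BY (1 rows):
users.price | n
7 | 1
After ORDER BY (1 rows):
users.price | n
7 | 1

== RESULT ==
users.price | n
7 | 1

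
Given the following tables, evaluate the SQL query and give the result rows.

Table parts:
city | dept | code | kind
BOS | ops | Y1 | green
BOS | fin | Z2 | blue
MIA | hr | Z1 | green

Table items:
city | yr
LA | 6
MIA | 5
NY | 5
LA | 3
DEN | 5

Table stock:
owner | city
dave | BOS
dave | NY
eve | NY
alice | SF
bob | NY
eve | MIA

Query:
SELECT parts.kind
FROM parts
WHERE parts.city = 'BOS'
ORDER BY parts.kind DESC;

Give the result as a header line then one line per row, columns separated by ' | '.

After WHERE (2 rows):
parts.city | parts.dept | parts.code | parts.kind
BOS | ops | Y1 | green
BOS | fin | Z2 | blue
After SELECT (2 rows):
parts.kind
green
blue
After ORDER BY (2 rows):
parts.kind
green
blue

== RESULT ==
parts.kind
green
blue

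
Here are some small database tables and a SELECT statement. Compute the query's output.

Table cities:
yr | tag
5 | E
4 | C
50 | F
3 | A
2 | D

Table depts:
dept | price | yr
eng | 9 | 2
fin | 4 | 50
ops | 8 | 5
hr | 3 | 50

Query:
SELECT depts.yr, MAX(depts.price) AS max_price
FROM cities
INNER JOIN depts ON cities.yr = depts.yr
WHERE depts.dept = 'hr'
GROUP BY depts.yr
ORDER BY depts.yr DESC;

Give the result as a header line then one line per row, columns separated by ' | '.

== RESULT ==
depts.yr | max_price
50 | 3

Derivation:
After JOIN depts (4 rows):
cities.yr | cities.tag | depts.dept | depts.price | depts.yr
5 | E | ops | 8 | 5
50 | F | fin | 4 | 50
50 | F | hr | 3 | 50
2 | D | eng | 9 | 2
After WHERE (1 rows):
cities.yr | cities.tag | depts.dept | depts.price | depts.yr
50 | F | hr | 3 | 50
After GROUP BY (1 rows):
depts.yr | max_price
50 | 3
After ORDER BY (1 rows):
depts.yr | max_price
50 | 3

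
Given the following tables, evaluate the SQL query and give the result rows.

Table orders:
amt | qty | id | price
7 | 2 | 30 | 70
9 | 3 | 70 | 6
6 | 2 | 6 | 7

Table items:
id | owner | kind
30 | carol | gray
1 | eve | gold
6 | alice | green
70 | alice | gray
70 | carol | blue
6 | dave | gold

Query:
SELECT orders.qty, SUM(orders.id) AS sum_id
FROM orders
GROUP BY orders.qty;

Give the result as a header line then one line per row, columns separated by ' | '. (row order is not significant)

After GROUP BY (2 rows):
orders.qty | sum_id
2 | 36
3 | 70

== RESULT ==
orders.qty | sum_id
2 | 36
3 | 70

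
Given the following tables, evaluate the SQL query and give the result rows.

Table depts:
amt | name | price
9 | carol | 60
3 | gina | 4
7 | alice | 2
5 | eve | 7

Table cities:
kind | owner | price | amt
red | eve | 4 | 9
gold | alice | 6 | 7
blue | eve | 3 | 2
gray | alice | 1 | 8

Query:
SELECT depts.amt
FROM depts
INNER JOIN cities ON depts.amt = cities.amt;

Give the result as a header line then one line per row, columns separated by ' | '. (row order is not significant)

== RESULT ==
depts.amt
9
7

Derivation:
After JOIN cities (2 rows):
depts.amt | depts.name | depts.price | cities.kind | cities.owner | cities.price | cities.amt
9 | carol | 60 | red | eve | 4 | 9
7 | alice | 2 | gold | alice | 6 | 7
After SELECT (2 rows):
depts.amt
9
7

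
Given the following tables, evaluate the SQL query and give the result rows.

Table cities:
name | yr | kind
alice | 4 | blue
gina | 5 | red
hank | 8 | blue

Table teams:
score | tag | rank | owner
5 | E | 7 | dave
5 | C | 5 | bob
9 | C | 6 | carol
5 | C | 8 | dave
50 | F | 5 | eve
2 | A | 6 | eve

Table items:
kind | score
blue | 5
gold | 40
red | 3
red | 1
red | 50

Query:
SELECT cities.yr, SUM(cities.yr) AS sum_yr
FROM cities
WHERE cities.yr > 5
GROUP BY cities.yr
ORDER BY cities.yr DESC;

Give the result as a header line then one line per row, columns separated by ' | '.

== RESULT ==
cities.yr | sum_yr
8 | 8

Derivation:
After WHERE (1 rows):
cities.name | cities.yr | cities.kind
hank | 8 | blue
After GROUP BY (1 rows):
cities.yr | sum_yr
8 | 8
After ORDER BY (1 rows):
cities.yr | sum_yr
8 | 8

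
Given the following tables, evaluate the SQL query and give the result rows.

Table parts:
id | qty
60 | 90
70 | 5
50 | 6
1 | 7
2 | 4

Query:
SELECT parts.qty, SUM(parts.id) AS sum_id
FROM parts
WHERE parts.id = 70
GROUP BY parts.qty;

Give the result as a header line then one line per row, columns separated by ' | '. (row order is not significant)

== RESULT ==
parts.qty | sum_id
5 | 70

Derivation:
After WHERE (1 rows):
parts.id | parts.qty
70 | 5
After GROUP BY (1 rows):
parts.qty | sum_id
5 | 70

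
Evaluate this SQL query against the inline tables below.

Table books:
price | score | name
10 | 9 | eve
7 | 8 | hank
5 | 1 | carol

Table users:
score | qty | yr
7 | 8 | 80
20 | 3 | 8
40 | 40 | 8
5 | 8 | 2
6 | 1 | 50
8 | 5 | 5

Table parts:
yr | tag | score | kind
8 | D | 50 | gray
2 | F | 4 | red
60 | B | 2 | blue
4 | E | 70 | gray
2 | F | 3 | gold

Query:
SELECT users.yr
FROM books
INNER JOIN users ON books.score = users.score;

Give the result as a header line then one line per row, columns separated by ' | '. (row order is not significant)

After JOIN users (1 rows):
books.price | books.score | books.name | users.score | users.qty | users.yr
7 | 8 | hank | 8 | 5 | 5
After SELECT (1 rows):
users.yr
5

== RESULT ==
users.yr
5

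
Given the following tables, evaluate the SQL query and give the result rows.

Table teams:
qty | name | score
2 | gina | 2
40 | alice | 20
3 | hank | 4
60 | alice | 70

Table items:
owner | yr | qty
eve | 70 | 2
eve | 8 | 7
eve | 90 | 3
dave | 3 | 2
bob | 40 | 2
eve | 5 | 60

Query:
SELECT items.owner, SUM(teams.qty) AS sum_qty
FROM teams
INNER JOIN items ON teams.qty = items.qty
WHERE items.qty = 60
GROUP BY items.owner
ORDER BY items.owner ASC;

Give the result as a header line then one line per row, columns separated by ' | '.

After JOIN items (5 rows):
teams.qty | teams.name | teams.score | items.owner | items.yr | items.qty
2 | gina | 2 | eve | 70 | 2
2 | gina | 2 | dave | 3 | 2
2 | gina | 2 | bob | 40 | 2
3 | hank | 4 | eve | 90 | 3
60 | alice | 70 | eve | 5 | 60
After WHERE (1 rows):
teams.qty | teams.name | teams.score | items.owner | items.yr | items.qty
60 | alice | 70 | eve | 5 | 60
After GROUP BY (1 rows):
items.owner | sum_qty
eve | 60
After ORDER BY (1 rows):
items.owner | sum_qty
eve | 60

== RESULT ==
items.owner | sum_qty
eve | 60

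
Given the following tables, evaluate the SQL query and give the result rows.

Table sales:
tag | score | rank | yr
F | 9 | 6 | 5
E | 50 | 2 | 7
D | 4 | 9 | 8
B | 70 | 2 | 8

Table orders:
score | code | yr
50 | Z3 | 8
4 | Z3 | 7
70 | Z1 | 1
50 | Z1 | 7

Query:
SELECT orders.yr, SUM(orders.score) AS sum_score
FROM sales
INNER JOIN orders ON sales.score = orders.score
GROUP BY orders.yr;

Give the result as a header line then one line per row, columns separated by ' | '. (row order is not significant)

== RESULT ==
orders.yr | sum_score
8 | 50
7 | 54
1 | 70

Derivation:
After JOIN orders (4 rows):
sales.tag | sales.score | sales.rank | sales.yr | orders.score | orders.code | orders.yr
E | 50 | 2 | 7 | 50 | Z3 | 8
E | 50 | 2 | 7 | 50 | Z1 | 7
D | 4 | 9 | 8 | 4 | Z3 | 7
B | 70 | 2 | 8 | 70 | Z1 | 1
After GROUP BY (3 rows):
orders.yr | sum_score
8 | 50
7 | 54
1 | 70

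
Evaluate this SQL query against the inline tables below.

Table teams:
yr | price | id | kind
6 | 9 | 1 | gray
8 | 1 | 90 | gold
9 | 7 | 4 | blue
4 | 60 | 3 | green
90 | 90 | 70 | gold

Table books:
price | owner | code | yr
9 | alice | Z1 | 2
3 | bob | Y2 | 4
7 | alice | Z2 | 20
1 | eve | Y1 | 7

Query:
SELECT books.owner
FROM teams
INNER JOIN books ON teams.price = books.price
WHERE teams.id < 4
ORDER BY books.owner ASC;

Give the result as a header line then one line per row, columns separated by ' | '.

== RESULT ==
books.owner
alice

Derivation:
After JOIN books (3 rows):
teams.yr | teams.price | teams.id | teams.kind | books.price | books.owner | books.code | books.yr
6 | 9 | 1 | gray | 9 | alice | Z1 | 2
8 | 1 | 90 | gold | 1 | eve | Y1 | 7
9 | 7 | 4 | blue | 7 | alice | Z2 | 20
After WHERE (1 rows):
teams.yr | teams.price | teams.id | teams.kind | books.price | books.owner | books.code | books.yr
6 | 9 | 1 | gray | 9 | alice | Z1 | 2
After SELECT (1 rows):
books.owner
alice
After ORDER BY (1 rows):
books.owner
alice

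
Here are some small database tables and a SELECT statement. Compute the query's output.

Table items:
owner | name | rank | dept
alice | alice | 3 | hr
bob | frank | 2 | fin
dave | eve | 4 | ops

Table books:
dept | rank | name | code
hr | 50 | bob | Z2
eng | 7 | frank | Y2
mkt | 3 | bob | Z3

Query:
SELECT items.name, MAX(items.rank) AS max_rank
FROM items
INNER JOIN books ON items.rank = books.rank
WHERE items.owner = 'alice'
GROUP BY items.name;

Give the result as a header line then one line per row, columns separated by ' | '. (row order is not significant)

== RESULT ==
items.name | max_rank
alice | 3

Derivation:
After JOIN books (1 rows):
items.owner | items.name | items.rank | items.dept | books.dept | books.rank | books.name | books.code
alice | alice | 3 | hr | mkt | 3 | bob | Z3
After WHERE (1 rows):
items.owner | items.name | items.rank | items.dept | books.dept | books.rank | books.name | books.code
alice | alice | 3 | hr | mkt | 3 | bob | Z3
After GROUP BY (1 rows):
items.name | max_rank
alice | 3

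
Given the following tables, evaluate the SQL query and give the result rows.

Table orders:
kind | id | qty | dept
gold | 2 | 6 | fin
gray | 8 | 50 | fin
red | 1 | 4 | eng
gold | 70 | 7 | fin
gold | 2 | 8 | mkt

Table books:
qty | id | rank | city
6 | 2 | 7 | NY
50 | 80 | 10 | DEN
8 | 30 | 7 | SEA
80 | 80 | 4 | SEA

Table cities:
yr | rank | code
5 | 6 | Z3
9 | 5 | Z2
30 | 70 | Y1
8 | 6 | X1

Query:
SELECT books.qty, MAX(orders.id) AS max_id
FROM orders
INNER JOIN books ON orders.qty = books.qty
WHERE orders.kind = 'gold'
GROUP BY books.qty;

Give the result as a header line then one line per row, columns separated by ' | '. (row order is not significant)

After JOIN books (3 rows):
orders.kind | orders.id | orders.qty | orders.dept | books.qty | books.id | books.rank | books.city
gold | 2 | 6 | fin | 6 | 2 | 7 | NY
gray | 8 | 50 | fin | 50 | 80 | 10 | DEN
gold | 2 | 8 | mkt | 8 | 30 | 7 | SEA
After WHERE (2 rows):
orders.kind | orders.id | orders.qty | orders.dept | books.qty | books.id | books.rank | books.city
gold | 2 | 6 | fin | 6 | 2 | 7 | NY
gold | 2 | 8 | mkt | 8 | 30 | 7 | SEA
After GROUP BY (2 rows):
books.qty | max_id
6 | 2
8 | 2

== RESULT ==
books.qty | max_id
6 | 2
8 | 2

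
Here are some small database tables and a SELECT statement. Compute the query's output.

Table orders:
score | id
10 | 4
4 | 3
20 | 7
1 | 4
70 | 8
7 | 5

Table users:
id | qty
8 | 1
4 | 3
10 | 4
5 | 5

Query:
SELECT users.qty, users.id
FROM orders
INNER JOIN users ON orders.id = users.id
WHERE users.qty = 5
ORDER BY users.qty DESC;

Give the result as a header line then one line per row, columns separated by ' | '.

After JOIN users (4 rows):
orders.score | orders.id | users.id | users.qty
10 | 4 | 4 | 3
1 | 4 | 4 | 3
70 | 8 | 8 | 1
7 | 5 | 5 | 5
After WHERE (1 rows):
orders.score | orders.id | users.id | users.qty
7 | 5 | 5 | 5
After SELECT (1 rows):
users.qty | users.id
5 | 5
After ORDER BY (1 rows):
users.qty | users.id
5 | 5

== RESULT ==
users.qty | users.id
5 | 5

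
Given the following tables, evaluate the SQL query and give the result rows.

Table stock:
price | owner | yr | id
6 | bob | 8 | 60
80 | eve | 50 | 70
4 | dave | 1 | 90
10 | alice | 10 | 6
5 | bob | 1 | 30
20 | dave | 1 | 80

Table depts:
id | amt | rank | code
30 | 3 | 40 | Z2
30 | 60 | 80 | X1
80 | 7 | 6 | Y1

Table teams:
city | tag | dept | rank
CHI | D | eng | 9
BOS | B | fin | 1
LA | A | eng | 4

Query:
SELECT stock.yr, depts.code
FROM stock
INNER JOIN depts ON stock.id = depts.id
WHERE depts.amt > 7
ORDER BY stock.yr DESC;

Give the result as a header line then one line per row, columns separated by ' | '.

After JOIN depts (3 rows):
stock.price | stock.owner | stock.yr | stock.id | depts.id | depts.amt | depts.rank | depts.code
5 | bob | 1 | 30 | 30 | 3 | 40 | Z2
5 | bob | 1 | 30 | 30 | 60 | 80 | X1
20 | dave | 1 | 80 | 80 | 7 | 6 | Y1
After WHERE (1 rows):
stock.price | stock.owner | stock.yr | stock.id | depts.id | depts.amt | depts.rank | depts.code
5 | bob | 1 | 30 | 30 | 60 | 80 | X1
After SELECT (1 rows):
stock.yr | depts.code
1 | X1
After ORDER BY (1 rows):
stock.yr | depts.code
1 | X1

== RESULT ==
stock.yr | depts.code
1 | X1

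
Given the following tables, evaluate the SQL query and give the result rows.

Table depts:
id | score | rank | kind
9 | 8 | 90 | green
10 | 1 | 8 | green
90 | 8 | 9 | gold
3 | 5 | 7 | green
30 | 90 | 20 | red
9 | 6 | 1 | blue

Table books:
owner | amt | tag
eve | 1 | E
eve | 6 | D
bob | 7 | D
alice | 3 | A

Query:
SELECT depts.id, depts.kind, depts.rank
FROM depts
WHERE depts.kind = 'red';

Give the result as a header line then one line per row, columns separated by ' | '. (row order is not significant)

== RESULT ==
depts.id | depts.kind | depts.rank
30 | red | 20

Derivation:
After WHERE (1 rows):
depts.id | depts.score | depts.rank | depts.kind
30 | 90 | 20 | red
After SELECT (1 rows):
depts.id | depts.kind | depts.rank
30 | red | 20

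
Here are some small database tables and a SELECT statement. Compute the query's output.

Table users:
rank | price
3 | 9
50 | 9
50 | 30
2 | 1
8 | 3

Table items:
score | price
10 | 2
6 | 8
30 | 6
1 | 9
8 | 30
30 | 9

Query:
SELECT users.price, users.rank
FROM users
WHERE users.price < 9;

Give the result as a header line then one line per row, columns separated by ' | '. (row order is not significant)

== RESULT ==
users.price | users.rank
1 | 2
3 | 8

Derivation:
After WHERE (2 rows):
users.rank | users.price
2 | 1
8 | 3
After SELECT (2 rows):
users.price | users.rank
1 | 2
3 | 8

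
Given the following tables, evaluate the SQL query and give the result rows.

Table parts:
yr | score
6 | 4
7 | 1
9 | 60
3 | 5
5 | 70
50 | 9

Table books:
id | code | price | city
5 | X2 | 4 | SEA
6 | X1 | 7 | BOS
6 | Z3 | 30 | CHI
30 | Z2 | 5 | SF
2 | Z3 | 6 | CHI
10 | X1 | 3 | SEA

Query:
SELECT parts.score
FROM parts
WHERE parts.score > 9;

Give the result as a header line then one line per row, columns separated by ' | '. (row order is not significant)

== RESULT ==
parts.score
60
70

Derivation:
After WHERE (2 rows):
parts.yr | parts.score
9 | 60
5 | 70
After SELECT (2 rows):
parts.score
60
70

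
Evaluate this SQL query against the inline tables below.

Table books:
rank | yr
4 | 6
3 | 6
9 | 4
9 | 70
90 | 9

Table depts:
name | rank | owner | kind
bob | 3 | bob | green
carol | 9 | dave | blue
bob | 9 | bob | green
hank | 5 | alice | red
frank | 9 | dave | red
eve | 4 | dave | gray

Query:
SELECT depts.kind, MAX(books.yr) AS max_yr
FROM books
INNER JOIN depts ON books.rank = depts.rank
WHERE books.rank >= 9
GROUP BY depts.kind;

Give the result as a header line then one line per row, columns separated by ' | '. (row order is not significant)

After JOIN depts (8 rows):
books.rank | books.yr | depts.name | depts.rank | depts.owner | depts.kind
4 | 6 | eve | 4 | dave | gray
3 | 6 | bob | 3 | bob | green
9 | 4 | carol | 9 | dave | blue
9 | 4 | bob | 9 | bob | green
9 | 4 | frank | 9 | dave | red
9 | 70 | carol | 9 | dave | blue
9 | 70 | bob | 9 | bob | green
9 | 70 | frank | 9 | dave | red
After WHERE (6 rows):
books.rank | books.yr | depts.name | depts.rank | depts.owner | depts.kind
9 | 4 | carol | 9 | dave | blue
9 | 4 | bob | 9 | bob | green
9 | 4 | frank | 9 | dave | red
9 | 70 | carol | 9 | dave | blue
9 | 70 | bob | 9 | bob | green
9 | 70 | frank | 9 | dave | red
After GROUP BY (3 rows):
depts.kind | max_yr
blue | 70
green | 70
red | 70

== RESULT ==
depts.kind | max_yr
blue | 70
green | 70
red | 70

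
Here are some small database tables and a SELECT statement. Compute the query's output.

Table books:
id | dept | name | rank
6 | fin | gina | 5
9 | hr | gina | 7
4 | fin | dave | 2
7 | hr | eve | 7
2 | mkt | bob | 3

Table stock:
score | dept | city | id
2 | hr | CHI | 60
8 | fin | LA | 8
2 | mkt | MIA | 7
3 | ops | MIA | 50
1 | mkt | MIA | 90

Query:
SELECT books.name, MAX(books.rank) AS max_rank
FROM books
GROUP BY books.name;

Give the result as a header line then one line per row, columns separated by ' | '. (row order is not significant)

After GROUP BY (4 rows):
books.name | max_rank
gina | 7
dave | 2
eve | 7
bob | 3

== RESULT ==
books.name | max_rank
gina | 7
dave | 2
eve | 7
bob | 3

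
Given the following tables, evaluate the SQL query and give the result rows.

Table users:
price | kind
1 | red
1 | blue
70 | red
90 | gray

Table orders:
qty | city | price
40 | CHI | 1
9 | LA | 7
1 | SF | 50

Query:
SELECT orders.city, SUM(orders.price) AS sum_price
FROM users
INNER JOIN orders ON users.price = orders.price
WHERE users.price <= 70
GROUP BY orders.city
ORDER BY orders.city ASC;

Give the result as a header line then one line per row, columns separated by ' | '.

== RESULT ==
orders.city | sum_price
CHI | 2

Derivation:
After JOIN orders (2 rows):
users.price | users.kind | orders.qty | orders.city | orders.price
1 | red | 40 | CHI | 1
1 | blue | 40 | CHI | 1
After WHERE (2 rows):
users.price | users.kind | orders.qty | orders.city | orders.price
1 | red | 40 | CHI | 1
1 | blue | 40 | CHI | 1
After GROUP BY (1 rows):
orders.city | sum_price
CHI | 2
After ORDER BY (1 rows):
orders.city | sum_price
CHI | 2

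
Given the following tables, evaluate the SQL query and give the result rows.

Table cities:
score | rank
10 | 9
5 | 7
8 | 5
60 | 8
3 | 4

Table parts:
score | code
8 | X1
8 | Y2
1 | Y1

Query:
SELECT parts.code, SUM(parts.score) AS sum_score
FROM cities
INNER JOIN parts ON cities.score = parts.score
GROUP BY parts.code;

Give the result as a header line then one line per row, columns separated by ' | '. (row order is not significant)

After JOIN parts (2 rows):
cities.score | cities.rank | parts.score | parts.code
8 | 5 | 8 | X1
8 | 5 | 8 | Y2
After GROUP BY (2 rows):
parts.code | sum_score
X1 | 8
Y2 | 8

== RESULT ==
parts.code | sum_score
X1 | 8
Y2 | 8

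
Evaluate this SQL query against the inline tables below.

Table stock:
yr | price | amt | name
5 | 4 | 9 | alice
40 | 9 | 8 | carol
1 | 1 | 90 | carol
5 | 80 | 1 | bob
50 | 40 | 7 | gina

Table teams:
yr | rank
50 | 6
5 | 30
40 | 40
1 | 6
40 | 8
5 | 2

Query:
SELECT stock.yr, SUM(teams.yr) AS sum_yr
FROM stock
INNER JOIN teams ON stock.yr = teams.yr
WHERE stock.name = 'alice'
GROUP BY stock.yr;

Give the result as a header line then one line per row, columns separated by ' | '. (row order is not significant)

After JOIN teams (8 rows):
stock.yr | stock.price | stock.amt | stock.name | teams.yr | teams.rank
5 | 4 | 9 | alice | 5 | 30
5 | 4 | 9 | alice | 5 | 2
40 | 9 | 8 | carol | 40 | 40
40 | 9 | 8 | carol | 40 | 8
1 | 1 | 90 | carol | 1 | 6
5 | 80 | 1 | bob | 5 | 30
5 | 80 | 1 | bob | 5 | 2
50 | 40 | 7 | gina | 50 | 6
After WHERE (2 rows):
stock.yr | stock.price | stock.amt | stock.name | teams.yr | teams.rank
5 | 4 | 9 | alice | 5 | 30
5 | 4 | 9 | alice | 5 | 2
After GROUP BY (1 rows):
stock.yr | sum_yr
5 | 10

== RESULT ==
stock.yr | sum_yr
5 | 10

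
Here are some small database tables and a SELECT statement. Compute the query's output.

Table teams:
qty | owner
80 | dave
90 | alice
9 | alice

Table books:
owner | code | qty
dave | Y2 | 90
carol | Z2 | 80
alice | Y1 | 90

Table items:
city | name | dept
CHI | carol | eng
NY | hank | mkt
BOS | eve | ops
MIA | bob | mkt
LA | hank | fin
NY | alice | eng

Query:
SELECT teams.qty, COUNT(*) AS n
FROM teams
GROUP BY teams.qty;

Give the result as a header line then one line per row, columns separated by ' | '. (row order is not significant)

== RESULT ==
teams.qty | n
80 | 1
90 | 1
9 | 1

Derivation:
After GROUP BY (3 rows):
teams.qty | n
80 | 1
90 | 1
9 | 1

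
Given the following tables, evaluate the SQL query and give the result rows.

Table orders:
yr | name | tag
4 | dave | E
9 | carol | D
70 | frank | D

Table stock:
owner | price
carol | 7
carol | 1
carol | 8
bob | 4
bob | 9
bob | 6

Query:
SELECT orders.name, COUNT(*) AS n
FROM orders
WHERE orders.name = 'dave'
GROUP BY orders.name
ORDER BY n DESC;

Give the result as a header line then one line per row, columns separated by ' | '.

After WHERE (1 rows):
orders.yr | orders.name | orders.tag
4 | dave | E
After GROUP BY (1 rows):
orders.name | n
dave | 1
After ORDER BY (1 rows):
orders.name | n
dave | 1

== RESULT ==
orders.name | n
dave | 1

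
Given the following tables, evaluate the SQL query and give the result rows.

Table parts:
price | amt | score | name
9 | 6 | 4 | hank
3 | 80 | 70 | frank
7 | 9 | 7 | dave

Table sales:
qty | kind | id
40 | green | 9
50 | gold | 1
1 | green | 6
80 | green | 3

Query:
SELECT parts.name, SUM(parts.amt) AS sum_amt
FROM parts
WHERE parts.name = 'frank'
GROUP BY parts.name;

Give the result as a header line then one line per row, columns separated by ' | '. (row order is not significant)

After WHERE (1 rows):
parts.price | parts.amt | parts.score | parts.name
3 | 80 | 70 | frank
After GROUP BY (1 rows):
parts.name | sum_amt
frank | 80

== RESULT ==
parts.name | sum_amt
frank | 80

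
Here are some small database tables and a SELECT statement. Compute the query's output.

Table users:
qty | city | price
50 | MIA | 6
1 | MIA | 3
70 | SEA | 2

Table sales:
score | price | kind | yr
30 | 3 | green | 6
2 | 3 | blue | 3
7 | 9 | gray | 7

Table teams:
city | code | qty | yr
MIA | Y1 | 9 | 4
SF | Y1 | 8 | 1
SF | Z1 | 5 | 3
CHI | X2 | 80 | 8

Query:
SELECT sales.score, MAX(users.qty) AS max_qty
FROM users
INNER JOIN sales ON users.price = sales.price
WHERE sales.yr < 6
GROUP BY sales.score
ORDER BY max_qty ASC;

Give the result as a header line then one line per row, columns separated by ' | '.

After JOIN sales (2 rows):
users.qty | users.city | users.price | sales.score | sales.price | sales.kind | sales.yr
1 | MIA | 3 | 30 | 3 | green | 6
1 | MIA | 3 | 2 | 3 | blue | 3
After WHERE (1 rows):
users.qty | users.city | users.price | sales.score | sales.price | sales.kind | sales.yr
1 | MIA | 3 | 2 | 3 | blue | 3
After GROUP BY (1 rows):
sales.score | max_qty
2 | 1
After ORDER BY (1 rows):
sales.score | max_qty
2 | 1

== RESULT ==
sales.score | max_qty
2 | 1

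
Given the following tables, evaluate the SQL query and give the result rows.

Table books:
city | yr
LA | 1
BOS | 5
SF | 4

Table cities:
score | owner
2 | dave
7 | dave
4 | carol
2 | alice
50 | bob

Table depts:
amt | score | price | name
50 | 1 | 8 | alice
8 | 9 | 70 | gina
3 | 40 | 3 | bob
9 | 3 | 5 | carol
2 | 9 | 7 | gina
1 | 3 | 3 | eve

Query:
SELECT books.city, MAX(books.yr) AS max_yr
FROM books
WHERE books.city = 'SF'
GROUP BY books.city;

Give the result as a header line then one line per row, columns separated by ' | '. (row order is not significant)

== RESULT ==
books.city | max_yr
SF | 4

Derivation:
After WHERE (1 rows):
books.city | books.yr
SF | 4
After GROUP BY (1 rows):
books.city | max_yr
SF | 4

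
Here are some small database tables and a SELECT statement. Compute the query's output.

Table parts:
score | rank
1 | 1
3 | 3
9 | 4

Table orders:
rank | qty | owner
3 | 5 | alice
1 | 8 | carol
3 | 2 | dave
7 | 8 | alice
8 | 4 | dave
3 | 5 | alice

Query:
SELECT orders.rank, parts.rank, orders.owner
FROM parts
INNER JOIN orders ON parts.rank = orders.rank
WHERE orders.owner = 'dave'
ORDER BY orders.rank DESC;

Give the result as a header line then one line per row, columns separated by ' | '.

== RESULT ==
orders.rank | parts.rank | orders.owner
3 | 3 | dave

Derivation:
After JOIN orders (4 rows):
parts.score | parts.rank | orders.rank | orders.qty | orders.owner
1 | 1 | 1 | 8 | carol
3 | 3 | 3 | 5 | alice
3 | 3 | 3 | 2 | dave
3 | 3 | 3 | 5 | alice
After WHERE (1 rows):
parts.score | parts.rank | orders.rank | orders.qty | orders.owner
3 | 3 | 3 | 2 | dave
After SELECT (1 rows):
orders.rank | parts.rank | orders.owner
3 | 3 | dave
After ORDER BY (1 rows):
orders.rank | parts.rank | orders.owner
3 | 3 | dave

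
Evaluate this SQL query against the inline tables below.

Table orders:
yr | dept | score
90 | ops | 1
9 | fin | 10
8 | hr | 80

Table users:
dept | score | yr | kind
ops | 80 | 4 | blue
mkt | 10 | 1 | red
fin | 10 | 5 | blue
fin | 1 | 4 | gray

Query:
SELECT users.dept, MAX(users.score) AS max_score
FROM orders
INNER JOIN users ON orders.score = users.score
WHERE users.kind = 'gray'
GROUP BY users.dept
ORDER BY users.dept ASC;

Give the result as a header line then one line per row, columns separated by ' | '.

== RESULT ==
users.dept | max_score
fin | 1

Derivation:
After JOIN users (4 rows):
orders.yr | orders.dept | orders.score | users.dept | users.score | users.yr | users.kind
90 | ops | 1 | fin | 1 | 4 | gray
9 | fin | 10 | mkt | 10 | 1 | red
9 | fin | 10 | fin | 10 | 5 | blue
8 | hr | 80 | ops | 80 | 4 | blue
After WHERE (1 rows):
orders.yr | orders.dept | orders.score | users.dept | users.score | users.yr | users.kind
90 | ops | 1 | fin | 1 | 4 | gray
After GROUP BY (1 rows):
users.dept | max_score
fin | 1
After ORDER BY (1 rows):
users.dept | max_score
fin | 1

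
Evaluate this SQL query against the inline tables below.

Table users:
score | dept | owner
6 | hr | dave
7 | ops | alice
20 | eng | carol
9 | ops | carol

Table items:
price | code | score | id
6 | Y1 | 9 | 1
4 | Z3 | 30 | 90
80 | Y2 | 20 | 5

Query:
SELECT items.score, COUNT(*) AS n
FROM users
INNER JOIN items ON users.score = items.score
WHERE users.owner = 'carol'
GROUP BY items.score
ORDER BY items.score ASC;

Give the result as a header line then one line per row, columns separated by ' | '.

== RESULT ==
items.score | n
9 | 1
20 | 1

Derivation:
After JOIN items (2 rows):
users.score | users.dept | users.owner | items.price | items.code | items.score | items.id
20 | eng | carol | 80 | Y2 | 20 | 5
9 | ops | carol | 6 | Y1 | 9 | 1
After WHERE (2 rows):
users.score | users.dept | users.owner | items.price | items.code | items.score | items.id
20 | eng | carol | 80 | Y2 | 20 | 5
9 | ops | carol | 6 | Y1 | 9 | 1
After GROUP BY (2 rows):
items.score | n
20 | 1
9 | 1
After ORDER BY (2 rows):
items.score | n
9 | 1
20 | 1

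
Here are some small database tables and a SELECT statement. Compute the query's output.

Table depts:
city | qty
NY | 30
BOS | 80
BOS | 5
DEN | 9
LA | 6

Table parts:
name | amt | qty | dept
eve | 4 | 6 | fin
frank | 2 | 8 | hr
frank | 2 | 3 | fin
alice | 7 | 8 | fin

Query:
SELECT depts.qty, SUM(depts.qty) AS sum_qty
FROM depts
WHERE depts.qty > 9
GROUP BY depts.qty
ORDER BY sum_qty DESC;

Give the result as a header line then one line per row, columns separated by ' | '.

== RESULT ==
depts.qty | sum_qty
80 | 80
30 | 30

Derivation:
After WHERE (2 rows):
depts.city | depts.qty
NY | 30
BOS | 80
After GROUP BY (2 rows):
depts.qty | sum_qty
30 | 30
80 | 80
After ORDER BY (2 rows):
depts.qty | sum_qty
80 | 80
30 | 30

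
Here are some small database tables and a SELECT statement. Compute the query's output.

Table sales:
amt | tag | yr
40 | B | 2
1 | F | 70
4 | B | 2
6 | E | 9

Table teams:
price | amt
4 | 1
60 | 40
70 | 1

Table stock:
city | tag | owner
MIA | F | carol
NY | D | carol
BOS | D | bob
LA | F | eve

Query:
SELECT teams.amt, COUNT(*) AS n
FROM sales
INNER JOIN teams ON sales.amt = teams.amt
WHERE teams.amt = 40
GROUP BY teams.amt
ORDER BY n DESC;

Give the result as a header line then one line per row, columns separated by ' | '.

After JOIN teams (3 rows):
sales.amt | sales.tag | sales.yr | teams.price | teams.amt
40 | B | 2 | 60 | 40
1 | F | 70 | 4 | 1
1 | F | 70 | 70 | 1
After WHERE (1 rows):
sales.amt | sales.tag | sales.yr | teams.price | teams.amt
40 | B | 2 | 60 | 40
After GROUP BY (1 rows):
teams.amt | n
40 | 1
After ORDER BY (1 rows):
teams.amt | n
40 | 1

== RESULT ==
teams.amt | n
40 | 1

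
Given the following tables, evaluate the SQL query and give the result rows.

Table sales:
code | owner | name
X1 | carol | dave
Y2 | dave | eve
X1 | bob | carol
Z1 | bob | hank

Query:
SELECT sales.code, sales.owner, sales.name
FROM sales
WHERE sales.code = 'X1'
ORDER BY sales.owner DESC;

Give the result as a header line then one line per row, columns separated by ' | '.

== RESULT ==
sales.code | sales.owner | sales.name
X1 | carol | dave
X1 | bob | carol

Derivation:
After WHERE (2 rows):
sales.code | sales.owner | sales.name
X1 | carol | dave
X1 | bob | carol
After SELECT (2 rows):
sales.code | sales.owner | sales.name
X1 | carol | dave
X1 | bob | carol
After ORDER BY (2 rows):
sales.code | sales.owner | sales.name
X1 | carol | dave
X1 | bob | carol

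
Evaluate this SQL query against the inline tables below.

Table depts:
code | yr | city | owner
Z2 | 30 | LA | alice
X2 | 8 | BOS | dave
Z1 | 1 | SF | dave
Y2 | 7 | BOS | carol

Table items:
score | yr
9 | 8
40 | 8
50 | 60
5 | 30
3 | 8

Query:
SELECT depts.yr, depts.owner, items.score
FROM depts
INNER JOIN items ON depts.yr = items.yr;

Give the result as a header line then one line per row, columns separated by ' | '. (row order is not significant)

After JOIN items (4 rows):
depts.code | depts.yr | depts.city | depts.owner | items.score | items.yr
Z2 | 30 | LA | alice | 5 | 30
X2 | 8 | BOS | dave | 9 | 8
X2 | 8 | BOS | dave | 40 | 8
X2 | 8 | BOS | dave | 3 | 8
After SELECT (4 rows):
depts.yr | depts.owner | items.score
30 | alice | 5
8 | dave | 9
8 | dave | 40
8 | dave | 3

== RESULT ==
depts.yr | depts.owner | items.score
30 | alice | 5
8 | dave | 9
8 | dave | 40
8 | dave | 3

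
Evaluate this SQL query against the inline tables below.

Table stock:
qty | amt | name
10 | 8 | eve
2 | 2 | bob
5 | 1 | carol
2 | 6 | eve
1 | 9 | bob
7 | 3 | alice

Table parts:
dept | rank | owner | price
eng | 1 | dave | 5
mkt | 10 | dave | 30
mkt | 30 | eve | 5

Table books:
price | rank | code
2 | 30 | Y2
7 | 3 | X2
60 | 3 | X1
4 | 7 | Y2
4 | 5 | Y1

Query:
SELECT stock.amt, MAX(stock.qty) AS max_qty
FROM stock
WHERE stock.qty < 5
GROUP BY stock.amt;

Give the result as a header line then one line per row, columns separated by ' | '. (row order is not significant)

After WHERE (3 rows):
stock.qty | stock.amt | stock.name
2 | 2 | bob
2 | 6 | eve
1 | 9 | bob
After GROUP BY (3 rows):
stock.amt | max_qty
2 | 2
6 | 2
9 | 1

== RESULT ==
stock.amt | max_qty
2 | 2
6 | 2
9 | 1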